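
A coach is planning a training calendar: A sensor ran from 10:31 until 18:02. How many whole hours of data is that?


Start: 10:31
End: 18:02
Hour difference: 18 - 10 = 8 hours
Minute difference: 2 - 31 = -29 minutes
Total minutes: 451
Complete hours: 451 / 60 = 7 (remainder 31)

7


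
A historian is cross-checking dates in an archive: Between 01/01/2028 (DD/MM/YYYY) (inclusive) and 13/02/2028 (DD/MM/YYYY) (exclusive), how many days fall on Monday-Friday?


Start: 2028-01-01 (Saturday)
End (exclusive): 2028-02-13 (Sunday)
Total calendar days: 43
Full weeks: 43 // 7 = 6 -> 30 weekdays
Remaining 1 days starting on Saturday:
  Sat(-) -> 0 weekdays
Total business days: 30 + 0 = 30

30


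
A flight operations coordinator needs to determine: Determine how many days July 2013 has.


Month: July
Year: 2013
July is a 31-day month
Total: 31 days

31


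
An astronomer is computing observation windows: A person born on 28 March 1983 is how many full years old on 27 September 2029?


Birth: 1983-03-28
Reference: 2029-09-27
Year difference: 2029 - 1983 = 46
Has birthday (03-28) occurred by 09-27? Yes
Age in full years: 46

46


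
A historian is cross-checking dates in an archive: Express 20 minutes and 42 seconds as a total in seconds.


Minutes: 20
Seconds: 42
Convert minutes to seconds: 20 x 60 = 1200
Add remaining seconds: 1200 + 42 = 1242

1242


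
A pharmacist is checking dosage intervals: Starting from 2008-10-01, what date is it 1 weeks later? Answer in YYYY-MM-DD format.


Start: 2008-10-01
Weeks to add: 1
Convert to days: 1 x 7 = 7 days
Add 7 days to 2008-10-01
Result: 2008-10-08

2008-10-08


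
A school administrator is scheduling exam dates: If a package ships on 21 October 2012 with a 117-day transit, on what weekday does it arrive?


Start: 2012-10-21 (Sunday)
Step 1 - find target date: add 117 days
  2012-10-21 + 117 days = 2013-02-15
Step 2 - day of week:
  117 mod 7 = 5
  Sunday + 5 days -> Friday
Result: Friday (2013-02-15)

Friday


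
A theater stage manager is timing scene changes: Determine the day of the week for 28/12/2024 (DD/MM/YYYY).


Date: 2024-12-28
January 1, 2024 is a Monday
Day of year: 363
Offset from Jan 1: 362 days
362 mod 7 = 5
Result: Saturday

Saturday


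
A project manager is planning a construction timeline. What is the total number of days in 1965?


Year: 1965
Check leap year rules:
Divisible by 4? No
1965 is not a leap year
Days: 365

365


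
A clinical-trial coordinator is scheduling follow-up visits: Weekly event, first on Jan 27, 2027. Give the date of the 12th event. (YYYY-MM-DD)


First occurrence: 2027-01-27 (occurrence 1)
Each occurrence is 7 days after the previous.
Occurrence 12 is 11 weeks after the first.
11 weeks = 77 days
2027-01-27 + 77 days = 2027-04-14

2027-04-14


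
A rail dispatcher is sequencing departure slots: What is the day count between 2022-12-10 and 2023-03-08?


Start date: 2022-12-10
End date: 2023-03-08
Dec 2022: +22 days
Jan 2023: +31 days
Feb 2023: +28 days
Mar 2023: +7 days
Total: 88 days

88


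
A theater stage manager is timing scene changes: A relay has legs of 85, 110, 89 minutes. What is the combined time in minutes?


Durations: 85, 110, 89
Running sum: 85
+ 110 = 195
+ 89 = 284
Total duration: 284 minutes
That is 4 hours and 44 minutes

284


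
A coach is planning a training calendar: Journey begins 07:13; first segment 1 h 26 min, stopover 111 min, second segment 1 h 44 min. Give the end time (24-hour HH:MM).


Depart: 07:13
Leg 1: +86 min -> 08:39
Layover: +111 min -> 10:30
Leg 2: +104 min -> 12:14
Total travel: 301 minutes = 5h 1m
Arrival: 12:14

12:14


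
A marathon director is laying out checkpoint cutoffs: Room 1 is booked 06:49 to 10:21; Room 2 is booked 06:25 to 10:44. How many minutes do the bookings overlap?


Interval A: [409, 621] minutes from midnight
Interval B: [385, 644] minutes from midnight
Overlap start = max(409, 385) = 409
Overlap end = min(621, 644) = 621
Overlap = 621 - 409 = 212 minutes

212


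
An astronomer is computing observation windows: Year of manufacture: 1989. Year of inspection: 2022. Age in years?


Birth year: 1989
Current year: 2022
Age = current year - birth year
Age = 2022 - 1989 = 33

33


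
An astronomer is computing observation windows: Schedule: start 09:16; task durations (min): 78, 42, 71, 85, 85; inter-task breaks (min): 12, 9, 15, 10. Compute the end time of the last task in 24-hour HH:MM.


Start: 09:16 = 556 min from midnight
  after task 1 (78 min): 10:34
  after break (12 min): 10:46
  after task 2 (42 min): 11:28
  after break (9 min): 11:37
  after task 3 (71 min): 12:48
  after break (15 min): 13:03
  after task 4 (85 min): 14:28
  after break (10 min): 14:38
  after task 5 (85 min): 16:03
Total elapsed: 407 minutes
End time: 16:03

16:03


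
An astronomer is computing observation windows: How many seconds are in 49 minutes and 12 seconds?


Minutes: 49
Extra seconds: 12
Seconds per minute: 60
Minutes to seconds: 49 x 60 = 2940
Total: 2940 + 12 = 2952

2952


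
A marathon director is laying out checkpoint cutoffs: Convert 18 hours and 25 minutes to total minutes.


Hours: 18
Extra minutes: 25
Minutes per hour: 60
Hours to minutes: 18 x 60 = 1080
Total: 1080 + 25 = 1105

1105


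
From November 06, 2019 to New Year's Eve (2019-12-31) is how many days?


Start: November 06, 2019
End: December 31, 2019
Days left in November: 24
December: 31
Sum of remaining months: 31
Total: 24 + 31 = 55

55


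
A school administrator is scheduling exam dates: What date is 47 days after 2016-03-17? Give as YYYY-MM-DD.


Start: 2016-03-17
Adding 47 days
Days remaining in March: 14
After March: 33 days still to add
April 2016: 30 days, 3 remaining
May 2016 has 31 days, need 3
Result: 2016-05-03

2016-05-03


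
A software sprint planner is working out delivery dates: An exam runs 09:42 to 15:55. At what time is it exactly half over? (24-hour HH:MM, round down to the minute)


Start time: 09:42 = 582 minutes from midnight
End time: 15:55 = 955 minutes from midnight
Sum: 582 + 955 = 1537
Midpoint: 1537 / 2 = 768 minutes
Convert: 768 / 60 = 12 hours, 48 minutes
Result: 12:48

12:48


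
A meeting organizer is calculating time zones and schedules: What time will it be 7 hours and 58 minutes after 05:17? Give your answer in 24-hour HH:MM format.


Start time: 05:17
Adding: 7 hours 58 minutes
Minutes: 17 + 58 = 75
Minute overflow: 75 >= 60, so carry 1 hour, minutes = 15
Hours: 5 + 7 + 1 = 13
Result: 13:15

13:15


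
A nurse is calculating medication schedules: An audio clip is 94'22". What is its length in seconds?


Minutes: 94
Seconds: 22
Convert minutes to seconds: 94 x 60 = 5640
Add remaining seconds: 5640 + 22 = 5662

5662


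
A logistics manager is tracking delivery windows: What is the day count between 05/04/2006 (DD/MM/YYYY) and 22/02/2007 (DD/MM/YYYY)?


Start date: 2006-04-05
End date: 2007-02-22
Apr 2006: +26 days
May 2006: +31 days
Jun 2006: +30 days
... (8 more months)
Total: 323 days

323


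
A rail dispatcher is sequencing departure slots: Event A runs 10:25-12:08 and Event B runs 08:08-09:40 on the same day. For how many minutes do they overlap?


Interval A: [625, 728] minutes from midnight
Interval B: [488, 580] minutes from midnight
Overlap start = max(625, 488) = 625
Overlap end = min(728, 580) = 580
End <= start, so the intervals do not overlap: 0 minutes

0


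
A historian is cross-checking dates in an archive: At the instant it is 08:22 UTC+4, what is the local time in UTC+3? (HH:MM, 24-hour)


Local time: 08:22 at UTC+4 (offset 4h)
Target zone: UTC+3 (offset 3h)
Difference: 3 - (4) = -1 hours
Calculation: 8 + (-1) = 7
Result: 07:22

07:22


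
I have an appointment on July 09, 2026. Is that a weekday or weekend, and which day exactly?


Date: 2026-07-09
January 1, 2026 is a Thursday
Day of year: 190
Offset from Jan 1: 189 days
189 mod 7 = 0
Result: Thursday

Thursday


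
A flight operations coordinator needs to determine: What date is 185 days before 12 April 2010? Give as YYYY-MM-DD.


Start: 2010-04-12
Subtracting 185 days
Days already passed in April: 12
After going back through April: 173 more days to subtract
March 2010: 31 days, 142 remaining
February 2010: 28 days, 114 remaining
January 2010: 31 days, 83 remaining
December 2009: 31 days, 52 remaining
Result: 2009-10-09

2009-10-09


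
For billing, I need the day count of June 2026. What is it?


Month: June
Year: 2026
June is a 30-day month
Total: 30 days

30


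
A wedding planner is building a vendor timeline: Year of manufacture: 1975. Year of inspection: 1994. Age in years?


Birth year: 1975
Current year: 1994
Age = current year - birth year
Age = 1994 - 1975 = 19

19


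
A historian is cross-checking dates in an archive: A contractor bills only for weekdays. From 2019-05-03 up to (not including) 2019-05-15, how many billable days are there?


Start: 2019-05-03 (Friday)
End (exclusive): 2019-05-15 (Wednesday)
Total calendar days: 12
Full weeks: 12 // 7 = 1 -> 5 weekdays
Remaining 5 days starting on Friday:
  Fri(w), Sat(-), Sun(-), Mon(w), Tue(w) -> 3 weekdays
Total business days: 5 + 3 = 8

8


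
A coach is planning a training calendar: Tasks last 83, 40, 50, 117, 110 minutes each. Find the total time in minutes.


Durations: 83, 40, 50, 117, 110
Running sum: 83
+ 40 = 123
+ 50 = 173
+ 117 = 290
+ 110 = 400
Total duration: 400 minutes
That is 6 hours and 40 minutes

400


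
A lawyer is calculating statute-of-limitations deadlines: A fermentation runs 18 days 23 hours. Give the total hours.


Days: 18
Extra hours: 23
Hours per day: 24
Days to hours: 18 x 24 = 432
Total: 432 + 23 = 455

455


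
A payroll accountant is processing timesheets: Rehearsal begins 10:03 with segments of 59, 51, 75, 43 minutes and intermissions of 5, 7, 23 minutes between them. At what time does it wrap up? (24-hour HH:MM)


Start: 10:03 = 603 min from midnight
  after task 1 (59 min): 11:02
  after break (5 min): 11:07
  after task 2 (51 min): 11:58
  after break (7 min): 12:05
  after task 3 (75 min): 13:20
  after break (23 min): 13:43
  after task 4 (43 min): 14:26
Total elapsed: 263 minutes
End time: 14:26

14:26


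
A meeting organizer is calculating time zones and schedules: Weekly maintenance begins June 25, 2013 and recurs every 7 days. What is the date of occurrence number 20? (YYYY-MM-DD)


First occurrence: 2013-06-25 (occurrence 1)
Each occurrence is 7 days after the previous.
Occurrence 20 is 19 weeks after the first.
19 weeks = 133 days
2013-06-25 + 133 days = 2013-11-05

2013-11-05


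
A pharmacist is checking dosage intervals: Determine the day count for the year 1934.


Year: 1934
Check leap year rules:
Divisible by 4? No
1934 is not a leap year
Days: 365

365


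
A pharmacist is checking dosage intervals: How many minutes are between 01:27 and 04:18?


Start time: 01:27 = 87 minutes from midnight
End time: 04:18 = 258 minutes from midnight
Difference: 258 - 87 = 171 minutes
That is 2 hours and 51 minutes

171


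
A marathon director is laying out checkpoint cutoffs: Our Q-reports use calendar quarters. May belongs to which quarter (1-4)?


Month: May (month 5)
Q1: January-March (months 1-3)
Q2: April-June (months 4-6)
Q3: July-September (months 7-9)
Q4: October-December (months 10-12)
Month 5 falls in Q2

2


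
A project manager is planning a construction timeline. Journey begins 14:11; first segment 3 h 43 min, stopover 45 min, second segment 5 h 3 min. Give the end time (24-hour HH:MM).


Depart: 14:11
Leg 1: +223 min -> 17:54
Layover: +45 min -> 18:39
Leg 2: +303 min -> 23:42
Total travel: 571 minutes = 9h 31m
Arrival: 23:42

23:42


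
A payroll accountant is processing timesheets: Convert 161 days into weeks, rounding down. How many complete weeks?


Total days: 161
Days per week: 7
Division: 161 / 7 = 23 remainder 0
Complete weeks: 23
Remaining days: 0

23


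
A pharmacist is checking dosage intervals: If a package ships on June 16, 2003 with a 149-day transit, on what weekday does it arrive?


Start: 2003-06-16 (Monday)
Step 1 - find target date: add 149 days
  2003-06-16 + 149 days = 2003-11-12
Step 2 - day of week:
  149 mod 7 = 2
  Monday + 2 days -> Wednesday
Result: Wednesday (2003-11-12)

Wednesday


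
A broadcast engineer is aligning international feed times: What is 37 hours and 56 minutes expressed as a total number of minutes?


Hours: 37
Minutes: 56
Convert hours to minutes: 37 x 60 = 2220
Add remaining minutes: 2220 + 56 = 2276

2276


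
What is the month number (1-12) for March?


Calendar month order:
2. February
3. March <--
4. April
March is month number 3

3


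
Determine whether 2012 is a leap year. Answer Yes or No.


Year: 2012
Divisible by 4? 2012 / 4 = 503.0 -> Yes
Divisible by 100? 2012 / 100 = 20.12 -> No
Divisible by 4 but not 100, so it IS a leap year

Yes


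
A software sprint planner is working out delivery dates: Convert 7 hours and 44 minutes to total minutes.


Hours: 7
Extra minutes: 44
Minutes per hour: 60
Hours to minutes: 7 x 60 = 420
Total: 420 + 44 = 464

464


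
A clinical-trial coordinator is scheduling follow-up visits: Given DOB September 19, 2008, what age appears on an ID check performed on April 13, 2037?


Birth: 2008-09-19
Reference: 2037-04-13
Year difference: 2037 - 2008 = 29
Has birthday (09-19) occurred by 04-13? No
Birthday not yet reached this year -> subtract 1
Age in full years: 28

28


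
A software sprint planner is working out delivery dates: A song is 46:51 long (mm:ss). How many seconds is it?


Minutes: 46
Extra seconds: 51
Seconds per minute: 60
Minutes to seconds: 46 x 60 = 2760
Total: 2760 + 51 = 2811

2811


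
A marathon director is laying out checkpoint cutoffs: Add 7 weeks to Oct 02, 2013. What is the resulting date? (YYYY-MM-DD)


Start: 2013-10-02
Weeks to add: 7
Convert to days: 7 x 7 = 49 days
Add 49 days to 2013-10-02
Result: 2013-11-20

2013-11-20


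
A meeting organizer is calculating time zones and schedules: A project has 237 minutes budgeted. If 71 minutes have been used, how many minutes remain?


Total budget: 237 minutes
Time used: 71 minutes
Remaining: 237 - 71 = 166 minutes
Percent used: 30.0%
Percent remaining: 70.0%

166


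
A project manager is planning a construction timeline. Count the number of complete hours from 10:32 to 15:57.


Start: 10:32
End: 15:57
Hour difference: 15 - 10 = 5 hours
Minute difference: 57 - 32 = 25 minutes
Total minutes: 325
Complete hours: 325 / 60 = 5 (remainder 25)

5


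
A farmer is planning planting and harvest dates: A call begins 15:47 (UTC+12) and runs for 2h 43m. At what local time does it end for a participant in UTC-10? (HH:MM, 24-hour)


Start: 15:47 in UTC+12
Step 1 - add duration:
  minutes: 47 + 43 = 90 (carry 1h)
  hours: 15 + 2 + 1 = 18
  end in UTC+12: 18:30
Step 2 - convert UTC+12 -> UTC-10:
  offset difference: -10 - (12) = -22 hours
  18 + (-22) = -4 -> mod 24 = 20
Result: 20:30 in UTC-10

20:30


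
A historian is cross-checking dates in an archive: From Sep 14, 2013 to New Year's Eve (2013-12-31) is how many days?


Start: September 14, 2013
End: December 31, 2013
Days left in September: 16
October: 31
November: 30
December: 31
Sum of remaining months: 92
Total: 16 + 92 = 108

108


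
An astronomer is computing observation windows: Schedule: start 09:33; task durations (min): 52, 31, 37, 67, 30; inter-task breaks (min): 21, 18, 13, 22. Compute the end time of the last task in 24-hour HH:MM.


Start: 09:33 = 573 min from midnight
  after task 1 (52 min): 10:25
  after break (21 min): 10:46
  after task 2 (31 min): 11:17
  after break (18 min): 11:35
  after task 3 (37 min): 12:12
  after break (13 min): 12:25
  after task 4 (67 min): 13:32
  after break (22 min): 13:54
  after task 5 (30 min): 14:24
Total elapsed: 291 minutes
End time: 14:24

14:24


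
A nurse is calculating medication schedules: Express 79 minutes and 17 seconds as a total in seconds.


Minutes: 79
Seconds: 17
Convert minutes to seconds: 79 x 60 = 4740
Add remaining seconds: 4740 + 17 = 4757

4757


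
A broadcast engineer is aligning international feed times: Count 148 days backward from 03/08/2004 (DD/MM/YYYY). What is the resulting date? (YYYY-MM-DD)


Start: 2004-08-03
Subtracting 148 days
Days already passed in August: 3
After going back through August: 145 more days to subtract
July 2004: 31 days, 114 remaining
June 2004: 30 days, 84 remaining
May 2004: 31 days, 53 remaining
April 2004: 30 days, 23 remaining
Result: 2004-03-08

2004-03-08


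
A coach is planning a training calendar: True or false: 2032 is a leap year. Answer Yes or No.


Year: 2032
Divisible by 4? 2032 / 4 = 508.0 -> Yes
Divisible by 100? 2032 / 100 = 20.32 -> No
Divisible by 4 but not 100, so it IS a leap year

Yes


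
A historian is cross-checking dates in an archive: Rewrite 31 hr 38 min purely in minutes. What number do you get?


Hours: 31
Extra minutes: 38
Minutes per hour: 60
Hours to minutes: 31 x 60 = 1860
Total: 1860 + 38 = 1898

1898


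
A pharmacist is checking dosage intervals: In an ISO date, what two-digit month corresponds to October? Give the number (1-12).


Calendar month order:
9. September
10. October <--
11. November
October is month number 10

10


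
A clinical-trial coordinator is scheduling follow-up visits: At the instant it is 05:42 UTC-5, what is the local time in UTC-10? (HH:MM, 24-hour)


Local time: 05:42 at UTC-5 (offset -5h)
Target zone: UTC-10 (offset -10h)
Difference: -10 - (-5) = -5 hours
Calculation: 5 + (-5) = 0
Result: 00:42

00:42


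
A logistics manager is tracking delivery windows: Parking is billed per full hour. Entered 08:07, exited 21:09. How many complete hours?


Start: 08:07
End: 21:09
Hour difference: 21 - 8 = 13 hours
Minute difference: 9 - 7 = 2 minutes
Total minutes: 782
Complete hours: 782 / 60 = 13 (remainder 2)

13


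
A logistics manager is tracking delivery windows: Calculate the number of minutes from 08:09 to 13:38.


Start time: 08:09 = 489 minutes from midnight
End time: 13:38 = 818 minutes from midnight
Difference: 818 - 489 = 329 minutes
That is 5 hours and 29 minutes

329


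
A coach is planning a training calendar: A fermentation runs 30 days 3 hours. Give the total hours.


Days: 30
Extra hours: 3
Hours per day: 24
Days to hours: 30 x 24 = 720
Total: 720 + 3 = 723

723


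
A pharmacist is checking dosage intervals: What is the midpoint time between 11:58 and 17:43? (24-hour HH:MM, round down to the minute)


Start time: 11:58 = 718 minutes from midnight
End time: 17:43 = 1063 minutes from midnight
Sum: 718 + 1063 = 1781
Midpoint: 1781 / 2 = 890 minutes
Convert: 890 / 60 = 14 hours, 50 minutes
Result: 14:50

14:50


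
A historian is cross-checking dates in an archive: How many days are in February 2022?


Month: February
Year: 2022
2022 is not a leap year
February has 28 days
Total: 28 days

28


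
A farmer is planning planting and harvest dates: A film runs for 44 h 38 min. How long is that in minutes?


Hours: 44
Minutes: 38
Convert hours to minutes: 44 x 60 = 2640
Add remaining minutes: 2640 + 38 = 2678

2678


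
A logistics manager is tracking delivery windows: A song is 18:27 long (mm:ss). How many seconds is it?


Minutes: 18
Extra seconds: 27
Seconds per minute: 60
Minutes to seconds: 18 x 60 = 1080
Total: 1080 + 27 = 1107

1107


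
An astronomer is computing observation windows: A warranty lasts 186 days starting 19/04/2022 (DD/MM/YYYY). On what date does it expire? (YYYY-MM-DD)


Start: 2022-04-19
Adding 186 days
Days remaining in April: 11
After April: 175 days still to add
May 2022: 31 days, 144 remaining
June 2022: 30 days, 114 remaining
July 2022: 31 days, 83 remaining
August 2022: 31 days, 52 remaining
Result: 2022-10-22

2022-10-22


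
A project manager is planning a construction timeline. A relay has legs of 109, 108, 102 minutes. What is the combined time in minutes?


Durations: 109, 108, 102
Running sum: 109
+ 108 = 217
+ 102 = 319
Total duration: 319 minutes
That is 5 hours and 19 minutes

319


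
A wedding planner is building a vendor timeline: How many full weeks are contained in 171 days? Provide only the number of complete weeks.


Total days: 171
Days per week: 7
Division: 171 / 7 = 24 remainder 3
Complete weeks: 24
Remaining days: 3

24


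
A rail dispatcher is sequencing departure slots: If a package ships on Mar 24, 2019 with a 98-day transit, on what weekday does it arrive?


Start: 2019-03-24 (Sunday)
Step 1 - find target date: add 98 days
  2019-03-24 + 98 days = 2019-06-30
Step 2 - day of week:
  98 mod 7 = 0
  Sunday + 0 days -> Sunday
Result: Sunday (2019-06-30)

Sunday


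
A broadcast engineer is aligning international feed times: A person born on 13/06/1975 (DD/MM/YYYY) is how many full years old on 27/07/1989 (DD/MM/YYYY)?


Birth: 1975-06-13
Reference: 1989-07-27
Year difference: 1989 - 1975 = 14
Has birthday (06-13) occurred by 07-27? Yes
Age in full years: 14

14


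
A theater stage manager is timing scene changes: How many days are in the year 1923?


Year: 1923
Check leap year rules:
Divisible by 4? No
1923 is not a leap year
Days: 365

365


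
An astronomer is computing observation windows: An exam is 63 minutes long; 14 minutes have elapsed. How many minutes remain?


Total budget: 63 minutes
Time used: 14 minutes
Remaining: 63 - 14 = 49 minutes
Percent used: 22.2%
Percent remaining: 77.8%

49


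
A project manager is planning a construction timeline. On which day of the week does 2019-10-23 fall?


Date: 2019-10-23
January 1, 2019 is a Tuesday
Day of year: 296
Offset from Jan 1: 295 days
295 mod 7 = 1
Result: Wednesday

Wednesday


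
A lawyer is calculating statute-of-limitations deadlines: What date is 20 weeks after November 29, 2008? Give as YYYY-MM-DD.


Start: 2008-11-29
Weeks to add: 20
Convert to days: 20 x 7 = 140 days
Add 140 days to 2008-11-29
Result: 2009-04-18

2009-04-18


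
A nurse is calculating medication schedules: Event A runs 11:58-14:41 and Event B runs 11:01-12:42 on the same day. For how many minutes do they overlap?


Interval A: [718, 881] minutes from midnight
Interval B: [661, 762] minutes from midnight
Overlap start = max(718, 661) = 718
Overlap end = min(881, 762) = 762
Overlap = 762 - 718 = 44 minutes

44


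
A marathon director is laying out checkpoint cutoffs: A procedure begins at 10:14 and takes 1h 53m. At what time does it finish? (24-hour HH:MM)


Start time: 10:14
Adding: 1 hours 53 minutes
Minutes: 14 + 53 = 67
Minute overflow: 67 >= 60, so carry 1 hour, minutes = 7
Hours: 10 + 1 + 1 = 12
Result: 12:07

12:07


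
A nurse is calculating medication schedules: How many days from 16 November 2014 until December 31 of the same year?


Start: November 16, 2014
End: December 31, 2014
Days left in November: 14
December: 31
Sum of remaining months: 31
Total: 14 + 31 = 45

45


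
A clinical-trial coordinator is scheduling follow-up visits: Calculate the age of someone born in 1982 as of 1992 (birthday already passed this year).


Birth year: 1982
Current year: 1992
Age = current year - birth year
Age = 1992 - 1982 = 10

10


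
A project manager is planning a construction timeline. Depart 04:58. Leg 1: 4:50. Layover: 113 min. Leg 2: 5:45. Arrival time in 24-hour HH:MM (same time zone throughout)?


Depart: 04:58
Leg 1: +290 min -> 09:48
Layover: +113 min -> 11:41
Leg 2: +345 min -> 17:26
Total travel: 748 minutes = 12h 28m
Arrival: 17:26

17:26


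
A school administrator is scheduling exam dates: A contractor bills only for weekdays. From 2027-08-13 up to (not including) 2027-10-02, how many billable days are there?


Start: 2027-08-13 (Friday)
End (exclusive): 2027-10-02 (Saturday)
Total calendar days: 50
Full weeks: 50 // 7 = 7 -> 35 weekdays
Remaining 1 days starting on Friday:
  Fri(w) -> 1 weekdays
Total business days: 35 + 1 = 36

36


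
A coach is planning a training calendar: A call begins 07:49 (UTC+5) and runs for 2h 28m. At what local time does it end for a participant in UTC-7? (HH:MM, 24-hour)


Start: 07:49 in UTC+5
Step 1 - add duration:
  minutes: 49 + 28 = 77 (carry 1h)
  hours: 7 + 2 + 1 = 10
  end in UTC+5: 10:17
Step 2 - convert UTC+5 -> UTC-7:
  offset difference: -7 - (5) = -12 hours
  10 + (-12) = -2 -> mod 24 = 22
Result: 22:17 in UTC-7

22:17


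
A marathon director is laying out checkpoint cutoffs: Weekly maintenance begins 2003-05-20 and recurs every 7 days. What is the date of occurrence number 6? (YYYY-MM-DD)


First occurrence: 2003-05-20 (occurrence 1)
Each occurrence is 7 days after the previous.
Occurrence 6 is 5 weeks after the first.
5 weeks = 35 days
2003-05-20 + 35 days = 2003-06-24

2003-06-24


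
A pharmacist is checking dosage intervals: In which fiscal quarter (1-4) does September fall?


Month: September (month 9)
Q1: January-March (months 1-3)
Q2: April-June (months 4-6)
Q3: July-September (months 7-9)
Q4: October-December (months 10-12)
Month 9 falls in Q3

3


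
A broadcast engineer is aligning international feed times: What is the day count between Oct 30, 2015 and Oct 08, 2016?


Start date: 2015-10-30
End date: 2016-10-08
Oct 2015: +2 days
Nov 2015: +30 days
Dec 2015: +31 days
... (10 more months)
Total: 344 days

344


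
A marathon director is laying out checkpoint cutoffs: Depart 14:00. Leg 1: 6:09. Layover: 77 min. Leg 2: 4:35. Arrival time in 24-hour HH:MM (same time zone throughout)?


Depart: 14:00
Leg 1: +369 min -> 20:09
Layover: +77 min -> 21:26
Leg 2: +275 min -> 02:01
Total travel: 721 minutes = 12h 1m
Arrival: 02:01

02:01


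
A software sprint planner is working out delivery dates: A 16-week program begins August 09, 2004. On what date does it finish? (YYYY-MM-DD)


Start: 2004-08-09
Weeks to add: 16
Convert to days: 16 x 7 = 112 days
Add 112 days to 2004-08-09
Result: 2004-11-29

2004-11-29


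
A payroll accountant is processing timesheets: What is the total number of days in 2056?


Year: 2056
Check leap year rules:
Divisible by 4? Yes
Divisible by 100? No
2056 is a leap year
Days: 366

366


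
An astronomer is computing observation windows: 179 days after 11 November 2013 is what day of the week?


Start: 2013-11-11 (Monday)
Step 1 - find target date: add 179 days
  2013-11-11 + 179 days = 2014-05-09
Step 2 - day of week:
  179 mod 7 = 4
  Monday + 4 days -> Friday
Result: Friday (2014-05-09)

Friday


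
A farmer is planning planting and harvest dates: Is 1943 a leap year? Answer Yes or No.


Year: 1943
Divisible by 4? 1943 / 4 = 485.75 -> No
Not divisible by 4, so NOT a leap year

No


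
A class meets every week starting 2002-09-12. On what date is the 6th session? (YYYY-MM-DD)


First occurrence: 2002-09-12 (occurrence 1)
Each occurrence is 7 days after the previous.
Occurrence 6 is 5 weeks after the first.
5 weeks = 35 days
2002-09-12 + 35 days = 2002-10-17

2002-10-17


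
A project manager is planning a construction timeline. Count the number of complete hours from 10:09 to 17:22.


Start: 10:09
End: 17:22
Hour difference: 17 - 10 = 7 hours
Minute difference: 22 - 9 = 13 minutes
Total minutes: 433
Complete hours: 433 / 60 = 7 (remainder 13)

7


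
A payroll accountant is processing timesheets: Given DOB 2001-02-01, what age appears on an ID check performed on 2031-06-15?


Birth: 2001-02-01
Reference: 2031-06-15
Year difference: 2031 - 2001 = 30
Has birthday (02-01) occurred by 06-15? Yes
Age in full years: 30

30


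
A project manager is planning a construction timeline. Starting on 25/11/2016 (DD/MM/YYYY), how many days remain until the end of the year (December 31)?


Start: November 25, 2016
End: December 31, 2016
Days left in November: 5
December: 31
Sum of remaining months: 31
Total: 5 + 31 = 36

36


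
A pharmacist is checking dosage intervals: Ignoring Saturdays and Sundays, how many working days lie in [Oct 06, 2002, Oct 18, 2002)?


Start: 2002-10-06 (Sunday)
End (exclusive): 2002-10-18 (Friday)
Total calendar days: 12
Full weeks: 12 // 7 = 1 -> 5 weekdays
Remaining 5 days starting on Sunday:
  Sun(-), Mon(w), Tue(w), Wed(w), Thu(w) -> 4 weekdays
Total business days: 5 + 4 = 9

9


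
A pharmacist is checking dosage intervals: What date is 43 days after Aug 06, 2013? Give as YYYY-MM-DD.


Start: 2013-08-06
Adding 43 days
Days remaining in August: 25
After August: 18 days still to add
September 2013 has 30 days, need 18
Result: 2013-09-18

2013-09-18


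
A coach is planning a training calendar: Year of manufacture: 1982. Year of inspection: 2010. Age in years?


Birth year: 1982
Current year: 2010
Age = current year - birth year
Age = 2010 - 1982 = 28

28


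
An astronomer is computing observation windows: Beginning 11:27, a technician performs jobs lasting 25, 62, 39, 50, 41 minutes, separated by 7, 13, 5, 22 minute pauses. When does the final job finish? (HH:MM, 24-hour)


Start: 11:27 = 687 min from midnight
  after task 1 (25 min): 11:52
  after break (7 min): 11:59
  after task 2 (62 min): 13:01
  after break (13 min): 13:14
  after task 3 (39 min): 13:53
  after break (5 min): 13:58
  after task 4 (50 min): 14:48
  after break (22 min): 15:10
  after task 5 (41 min): 15:51
Total elapsed: 264 minutes
End time: 15:51

15:51


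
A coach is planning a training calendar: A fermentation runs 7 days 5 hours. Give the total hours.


Days: 7
Extra hours: 5
Hours per day: 24
Days to hours: 7 x 24 = 168
Total: 168 + 5 = 173

173


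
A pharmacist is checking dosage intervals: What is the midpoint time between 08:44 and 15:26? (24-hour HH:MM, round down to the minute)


Start time: 08:44 = 524 minutes from midnight
End time: 15:26 = 926 minutes from midnight
Sum: 524 + 926 = 1450
Midpoint: 1450 / 2 = 725 minutes
Convert: 725 / 60 = 12 hours, 5 minutes
Result: 12:05

12:05


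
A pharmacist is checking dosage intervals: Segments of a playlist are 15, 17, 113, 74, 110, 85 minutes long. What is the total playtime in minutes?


Durations: 15, 17, 113, 74, 110, 85
Running sum: 15
+ 17 = 32
+ 113 = 145
+ 74 = 219
+ 110 = 329
+ 85 = 414
Total duration: 414 minutes
That is 6 hours and 54 minutes

414


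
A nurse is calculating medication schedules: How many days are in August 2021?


Month: August
Year: 2021
August is a 31-day month
Total: 31 days

31


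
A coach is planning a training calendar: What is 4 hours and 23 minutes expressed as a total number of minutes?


Hours: 4
Minutes: 23
Convert hours to minutes: 4 x 60 = 240
Add remaining minutes: 240 + 23 = 263

263


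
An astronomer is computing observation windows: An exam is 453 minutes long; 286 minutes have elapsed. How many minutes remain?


Total budget: 453 minutes
Time used: 286 minutes
Remaining: 453 - 286 = 167 minutes
Percent used: 63.1%
Percent remaining: 36.9%

167


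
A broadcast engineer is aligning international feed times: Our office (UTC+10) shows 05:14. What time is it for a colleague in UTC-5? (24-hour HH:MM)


Local time: 05:14 at UTC+10 (offset 10h)
Target zone: UTC-5 (offset -5h)
Difference: -5 - (10) = -15 hours
Calculation: 5 + (-15) = -10
Wraparound: (-10) mod 24 = 14
Result: 14:14

14:14


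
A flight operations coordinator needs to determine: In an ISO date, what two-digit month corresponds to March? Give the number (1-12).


Calendar month order:
2. February
3. March <--
4. April
March is month number 3

3


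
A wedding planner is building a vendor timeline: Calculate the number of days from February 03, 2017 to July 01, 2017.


Start date: 2017-02-03
End date: 2017-07-01
Feb 2017: +26 days
Mar 2017: +31 days
Apr 2017: +30 days
May 2017: +31 days
Jun 2017: +30 days
Total: 148 days

148


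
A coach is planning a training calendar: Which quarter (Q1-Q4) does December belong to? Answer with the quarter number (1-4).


Month: December (month 12)
Q1: January-March (months 1-3)
Q2: April-June (months 4-6)
Q3: July-September (months 7-9)
Q4: October-December (months 10-12)
Month 12 falls in Q4

4


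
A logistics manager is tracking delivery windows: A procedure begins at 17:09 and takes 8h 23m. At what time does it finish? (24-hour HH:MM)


Start time: 17:09
Adding: 8 hours 23 minutes
Minutes: 9 + 23 = 32
Hours: 17 + 8 + 0 = 25
Hour wraparound: 25 mod 24 = 1
Result: 01:32

01:32


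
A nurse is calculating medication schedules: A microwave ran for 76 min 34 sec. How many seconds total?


Minutes: 76
Extra seconds: 34
Seconds per minute: 60
Minutes to seconds: 76 x 60 = 4560
Total: 4560 + 34 = 4594

4594


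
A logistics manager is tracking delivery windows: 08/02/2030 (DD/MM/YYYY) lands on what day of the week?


Date: 2030-02-08
January 1, 2030 is a Tuesday
Day of year: 39
Offset from Jan 1: 38 days
38 mod 7 = 3
Result: Friday

Friday


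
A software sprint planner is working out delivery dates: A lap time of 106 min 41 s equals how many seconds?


Minutes: 106
Seconds: 41
Convert minutes to seconds: 106 x 60 = 6360
Add remaining seconds: 6360 + 41 = 6401

6401


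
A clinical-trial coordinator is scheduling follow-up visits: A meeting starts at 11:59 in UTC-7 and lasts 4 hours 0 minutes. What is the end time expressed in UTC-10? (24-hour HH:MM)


Start: 11:59 in UTC-7
Step 1 - add duration:
  minutes: 59 + 0 = 59
  hours: 11 + 4 + 0 = 15
  end in UTC-7: 15:59
Step 2 - convert UTC-7 -> UTC-10:
  offset difference: -10 - (-7) = -3 hours
  15 + (-3) = 12 -> mod 24 = 12
Result: 12:59 in UTC-10

12:59


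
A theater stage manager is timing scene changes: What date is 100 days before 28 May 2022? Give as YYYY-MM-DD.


Start: 2022-05-28
Subtracting 100 days
Days already passed in May: 28
After going back through May: 72 more days to subtract
April 2022: 30 days, 42 remaining
March 2022: 31 days, 11 remaining
February 2022 has 28 days, need 11
Result: 2022-02-17

2022-02-17


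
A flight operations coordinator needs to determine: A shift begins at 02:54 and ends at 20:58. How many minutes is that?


Start time: 02:54 = 174 minutes from midnight
End time: 20:58 = 1258 minutes from midnight
Difference: 1258 - 174 = 1084 minutes
That is 18 hours and 4 minutes

1084


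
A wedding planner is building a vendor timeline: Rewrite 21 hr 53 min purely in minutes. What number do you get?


Hours: 21
Extra minutes: 53
Minutes per hour: 60
Hours to minutes: 21 x 60 = 1260
Total: 1260 + 53 = 1313

1313


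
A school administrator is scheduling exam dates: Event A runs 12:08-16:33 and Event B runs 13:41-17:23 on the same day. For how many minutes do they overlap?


Interval A: [728, 993] minutes from midnight
Interval B: [821, 1043] minutes from midnight
Overlap start = max(728, 821) = 821
Overlap end = min(993, 1043) = 993
Overlap = 993 - 821 = 172 minutes

172


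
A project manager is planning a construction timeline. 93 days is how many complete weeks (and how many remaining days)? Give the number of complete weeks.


Total days: 93
Days per week: 7
Division: 93 / 7 = 13 remainder 2
Complete weeks: 13
Remaining days: 2

13


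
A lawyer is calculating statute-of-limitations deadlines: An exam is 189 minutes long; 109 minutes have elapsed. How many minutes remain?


Total budget: 189 minutes
Time used: 109 minutes
Remaining: 189 - 109 = 80 minutes
Percent used: 57.7%
Percent remaining: 42.3%

80


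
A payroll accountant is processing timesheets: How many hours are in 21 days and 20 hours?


Days: 21
Extra hours: 20
Hours per day: 24
Days to hours: 21 x 24 = 504
Total: 504 + 20 = 524

524


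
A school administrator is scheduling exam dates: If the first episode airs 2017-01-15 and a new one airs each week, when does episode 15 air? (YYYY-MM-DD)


First occurrence: 2017-01-15 (occurrence 1)
Each occurrence is 7 days after the previous.
Occurrence 15 is 14 weeks after the first.
14 weeks = 98 days
2017-01-15 + 98 days = 2017-04-23

2017-04-23


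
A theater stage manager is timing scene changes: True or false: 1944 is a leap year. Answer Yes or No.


Year: 1944
Divisible by 4? 1944 / 4 = 486.0 -> Yes
Divisible by 100? 1944 / 100 = 19.44 -> No
Divisible by 4 but not 100, so it IS a leap year

Yes


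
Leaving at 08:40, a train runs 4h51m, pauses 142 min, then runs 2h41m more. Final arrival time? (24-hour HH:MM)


Depart: 08:40
Leg 1: +291 min -> 13:31
Layover: +142 min -> 15:53
Leg 2: +161 min -> 18:34
Total travel: 594 minutes = 9h 54m
Arrival: 18:34

18:34


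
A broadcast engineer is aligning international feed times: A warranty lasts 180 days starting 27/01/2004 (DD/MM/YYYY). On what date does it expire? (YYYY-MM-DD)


Start: 2004-01-27
Adding 180 days
Days remaining in January: 4
After January: 176 days still to add
February 2004: 29 days, 147 remaining
March 2004: 31 days, 116 remaining
April 2004: 30 days, 86 remaining
May 2004: 31 days, 55 remaining
Result: 2004-07-25

2004-07-25


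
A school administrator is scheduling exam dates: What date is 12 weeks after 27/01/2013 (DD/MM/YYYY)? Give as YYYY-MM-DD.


Start: 2013-01-27
Weeks to add: 12
Convert to days: 12 x 7 = 84 days
Add 84 days to 2013-01-27
Result: 2013-04-21

2013-04-21


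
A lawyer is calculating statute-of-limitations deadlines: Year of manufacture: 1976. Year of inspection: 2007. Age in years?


Birth year: 1976
Current year: 2007
Age = current year - birth year
Age = 2007 - 1976 = 31

31


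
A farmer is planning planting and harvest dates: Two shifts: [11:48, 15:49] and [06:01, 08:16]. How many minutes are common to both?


Interval A: [708, 949] minutes from midnight
Interval B: [361, 496] minutes from midnight
Overlap start = max(708, 361) = 708
Overlap end = min(949, 496) = 496
End <= start, so the intervals do not overlap: 0 minutes

0


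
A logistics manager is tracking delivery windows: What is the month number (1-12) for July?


Calendar month order:
6. June
7. July <--
8. August
July is month number 7

7


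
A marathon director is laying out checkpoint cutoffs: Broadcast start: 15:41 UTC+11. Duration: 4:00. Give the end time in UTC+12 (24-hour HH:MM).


Start: 15:41 in UTC+11
Step 1 - add duration:
  minutes: 41 + 0 = 41
  hours: 15 + 4 + 0 = 19
  end in UTC+11: 19:41
Step 2 - convert UTC+11 -> UTC+12:
  offset difference: 12 - (11) = 1 hours
  19 + (1) = 20 -> mod 24 = 20
Result: 20:41 in UTC+12

20:41


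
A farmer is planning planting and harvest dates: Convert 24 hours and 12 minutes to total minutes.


Hours: 24
Extra minutes: 12
Minutes per hour: 60
Hours to minutes: 24 x 60 = 1440
Total: 1440 + 12 = 1452

1452


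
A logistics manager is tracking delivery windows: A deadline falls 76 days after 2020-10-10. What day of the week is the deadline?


Start: 2020-10-10 (Saturday)
Step 1 - find target date: add 76 days
  2020-10-10 + 76 days = 2020-12-25
Step 2 - day of week:
  76 mod 7 = 6
  Saturday + 6 days -> Friday
Result: Friday (2020-12-25)

Friday


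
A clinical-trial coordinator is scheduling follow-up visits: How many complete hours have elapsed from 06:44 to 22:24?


Start: 06:44
End: 22:24
Hour difference: 22 - 6 = 16 hours
Minute difference: 24 - 44 = -20 minutes
Total minutes: 940
Complete hours: 940 / 60 = 15 (remainder 40)

15


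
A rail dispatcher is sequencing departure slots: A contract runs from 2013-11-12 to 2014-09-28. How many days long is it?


Start date: 2013-11-12
End date: 2014-09-28
Nov 2013: +19 days
Dec 2013: +31 days
Jan 2014: +31 days
... (8 more months)
Total: 320 days

320


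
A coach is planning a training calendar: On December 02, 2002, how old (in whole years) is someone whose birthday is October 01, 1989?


Birth: 1989-10-01
Reference: 2002-12-02
Year difference: 2002 - 1989 = 13
Has birthday (10-01) occurred by 12-02? Yes
Age in full years: 13

13
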